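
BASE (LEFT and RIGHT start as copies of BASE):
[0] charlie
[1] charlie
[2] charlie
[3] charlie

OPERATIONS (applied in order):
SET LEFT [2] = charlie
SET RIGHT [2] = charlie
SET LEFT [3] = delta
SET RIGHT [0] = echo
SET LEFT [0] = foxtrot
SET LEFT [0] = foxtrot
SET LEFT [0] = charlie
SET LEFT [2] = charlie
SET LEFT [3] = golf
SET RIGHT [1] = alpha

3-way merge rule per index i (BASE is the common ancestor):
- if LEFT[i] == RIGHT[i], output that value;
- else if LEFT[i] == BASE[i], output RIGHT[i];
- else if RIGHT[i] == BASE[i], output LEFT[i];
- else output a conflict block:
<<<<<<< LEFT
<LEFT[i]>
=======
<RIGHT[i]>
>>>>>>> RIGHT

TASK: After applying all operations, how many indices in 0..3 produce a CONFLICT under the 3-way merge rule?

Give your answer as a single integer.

Final LEFT:  [charlie, charlie, charlie, golf]
Final RIGHT: [echo, alpha, charlie, charlie]
i=0: L=charlie=BASE, R=echo -> take RIGHT -> echo
i=1: L=charlie=BASE, R=alpha -> take RIGHT -> alpha
i=2: L=charlie R=charlie -> agree -> charlie
i=3: L=golf, R=charlie=BASE -> take LEFT -> golf
Conflict count: 0

Answer: 0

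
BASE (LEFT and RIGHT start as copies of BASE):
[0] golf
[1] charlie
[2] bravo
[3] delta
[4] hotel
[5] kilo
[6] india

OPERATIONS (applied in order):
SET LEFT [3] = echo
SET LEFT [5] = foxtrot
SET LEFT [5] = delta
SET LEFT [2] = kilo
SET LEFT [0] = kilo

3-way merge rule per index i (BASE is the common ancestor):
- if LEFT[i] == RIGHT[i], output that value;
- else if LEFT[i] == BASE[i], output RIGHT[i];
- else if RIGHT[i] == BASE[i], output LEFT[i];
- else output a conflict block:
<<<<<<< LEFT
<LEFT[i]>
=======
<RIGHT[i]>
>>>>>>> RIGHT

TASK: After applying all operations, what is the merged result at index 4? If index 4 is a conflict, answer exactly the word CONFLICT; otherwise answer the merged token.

Answer: hotel

Derivation:
Final LEFT:  [kilo, charlie, kilo, echo, hotel, delta, india]
Final RIGHT: [golf, charlie, bravo, delta, hotel, kilo, india]
i=0: L=kilo, R=golf=BASE -> take LEFT -> kilo
i=1: L=charlie R=charlie -> agree -> charlie
i=2: L=kilo, R=bravo=BASE -> take LEFT -> kilo
i=3: L=echo, R=delta=BASE -> take LEFT -> echo
i=4: L=hotel R=hotel -> agree -> hotel
i=5: L=delta, R=kilo=BASE -> take LEFT -> delta
i=6: L=india R=india -> agree -> india
Index 4 -> hotel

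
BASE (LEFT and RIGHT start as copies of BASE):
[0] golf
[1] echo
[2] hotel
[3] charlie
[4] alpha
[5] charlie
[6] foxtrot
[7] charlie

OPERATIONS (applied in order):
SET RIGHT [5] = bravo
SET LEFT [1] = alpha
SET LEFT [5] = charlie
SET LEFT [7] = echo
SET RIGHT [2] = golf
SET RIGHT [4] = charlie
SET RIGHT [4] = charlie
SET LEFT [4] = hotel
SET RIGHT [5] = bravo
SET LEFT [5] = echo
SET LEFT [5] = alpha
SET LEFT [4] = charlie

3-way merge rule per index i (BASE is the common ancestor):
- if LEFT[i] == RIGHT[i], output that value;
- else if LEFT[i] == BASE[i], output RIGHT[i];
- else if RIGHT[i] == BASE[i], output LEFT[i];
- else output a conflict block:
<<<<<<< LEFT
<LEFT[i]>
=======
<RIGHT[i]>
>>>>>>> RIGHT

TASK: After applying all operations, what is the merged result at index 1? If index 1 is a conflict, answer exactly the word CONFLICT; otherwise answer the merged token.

Final LEFT:  [golf, alpha, hotel, charlie, charlie, alpha, foxtrot, echo]
Final RIGHT: [golf, echo, golf, charlie, charlie, bravo, foxtrot, charlie]
i=0: L=golf R=golf -> agree -> golf
i=1: L=alpha, R=echo=BASE -> take LEFT -> alpha
i=2: L=hotel=BASE, R=golf -> take RIGHT -> golf
i=3: L=charlie R=charlie -> agree -> charlie
i=4: L=charlie R=charlie -> agree -> charlie
i=5: BASE=charlie L=alpha R=bravo all differ -> CONFLICT
i=6: L=foxtrot R=foxtrot -> agree -> foxtrot
i=7: L=echo, R=charlie=BASE -> take LEFT -> echo
Index 1 -> alpha

Answer: alpha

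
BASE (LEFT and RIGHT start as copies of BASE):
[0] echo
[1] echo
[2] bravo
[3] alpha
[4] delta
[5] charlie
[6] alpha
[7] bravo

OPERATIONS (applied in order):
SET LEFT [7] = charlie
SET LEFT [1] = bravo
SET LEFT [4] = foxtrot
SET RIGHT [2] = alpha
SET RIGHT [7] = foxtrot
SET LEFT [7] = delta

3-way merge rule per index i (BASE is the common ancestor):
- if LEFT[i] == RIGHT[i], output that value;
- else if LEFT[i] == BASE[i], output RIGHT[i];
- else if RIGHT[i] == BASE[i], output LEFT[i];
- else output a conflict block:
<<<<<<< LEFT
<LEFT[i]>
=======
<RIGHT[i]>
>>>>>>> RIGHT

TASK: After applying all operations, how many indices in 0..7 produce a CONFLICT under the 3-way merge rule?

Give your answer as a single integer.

Answer: 1

Derivation:
Final LEFT:  [echo, bravo, bravo, alpha, foxtrot, charlie, alpha, delta]
Final RIGHT: [echo, echo, alpha, alpha, delta, charlie, alpha, foxtrot]
i=0: L=echo R=echo -> agree -> echo
i=1: L=bravo, R=echo=BASE -> take LEFT -> bravo
i=2: L=bravo=BASE, R=alpha -> take RIGHT -> alpha
i=3: L=alpha R=alpha -> agree -> alpha
i=4: L=foxtrot, R=delta=BASE -> take LEFT -> foxtrot
i=5: L=charlie R=charlie -> agree -> charlie
i=6: L=alpha R=alpha -> agree -> alpha
i=7: BASE=bravo L=delta R=foxtrot all differ -> CONFLICT
Conflict count: 1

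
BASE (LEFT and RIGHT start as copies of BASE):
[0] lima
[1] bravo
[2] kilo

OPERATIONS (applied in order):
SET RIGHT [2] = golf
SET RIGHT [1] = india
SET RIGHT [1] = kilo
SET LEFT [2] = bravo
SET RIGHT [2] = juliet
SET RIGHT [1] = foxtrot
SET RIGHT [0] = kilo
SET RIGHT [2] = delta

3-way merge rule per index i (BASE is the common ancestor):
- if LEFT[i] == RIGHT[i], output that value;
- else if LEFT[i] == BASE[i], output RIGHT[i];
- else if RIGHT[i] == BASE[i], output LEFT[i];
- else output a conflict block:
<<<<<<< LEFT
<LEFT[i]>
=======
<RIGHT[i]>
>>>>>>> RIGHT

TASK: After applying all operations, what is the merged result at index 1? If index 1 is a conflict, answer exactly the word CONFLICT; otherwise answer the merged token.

Final LEFT:  [lima, bravo, bravo]
Final RIGHT: [kilo, foxtrot, delta]
i=0: L=lima=BASE, R=kilo -> take RIGHT -> kilo
i=1: L=bravo=BASE, R=foxtrot -> take RIGHT -> foxtrot
i=2: BASE=kilo L=bravo R=delta all differ -> CONFLICT
Index 1 -> foxtrot

Answer: foxtrot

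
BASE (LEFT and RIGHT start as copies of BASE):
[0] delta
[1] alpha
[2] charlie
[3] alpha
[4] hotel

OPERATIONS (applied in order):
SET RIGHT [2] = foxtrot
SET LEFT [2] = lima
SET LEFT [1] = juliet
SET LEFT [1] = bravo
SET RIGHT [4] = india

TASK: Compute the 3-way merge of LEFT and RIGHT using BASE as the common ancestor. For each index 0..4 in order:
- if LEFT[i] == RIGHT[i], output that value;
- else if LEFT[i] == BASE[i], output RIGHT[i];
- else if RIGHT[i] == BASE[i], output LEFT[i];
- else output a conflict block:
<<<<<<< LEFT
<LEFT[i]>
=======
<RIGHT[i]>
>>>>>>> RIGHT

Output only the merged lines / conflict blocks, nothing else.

Final LEFT:  [delta, bravo, lima, alpha, hotel]
Final RIGHT: [delta, alpha, foxtrot, alpha, india]
i=0: L=delta R=delta -> agree -> delta
i=1: L=bravo, R=alpha=BASE -> take LEFT -> bravo
i=2: BASE=charlie L=lima R=foxtrot all differ -> CONFLICT
i=3: L=alpha R=alpha -> agree -> alpha
i=4: L=hotel=BASE, R=india -> take RIGHT -> india

Answer: delta
bravo
<<<<<<< LEFT
lima
=======
foxtrot
>>>>>>> RIGHT
alpha
india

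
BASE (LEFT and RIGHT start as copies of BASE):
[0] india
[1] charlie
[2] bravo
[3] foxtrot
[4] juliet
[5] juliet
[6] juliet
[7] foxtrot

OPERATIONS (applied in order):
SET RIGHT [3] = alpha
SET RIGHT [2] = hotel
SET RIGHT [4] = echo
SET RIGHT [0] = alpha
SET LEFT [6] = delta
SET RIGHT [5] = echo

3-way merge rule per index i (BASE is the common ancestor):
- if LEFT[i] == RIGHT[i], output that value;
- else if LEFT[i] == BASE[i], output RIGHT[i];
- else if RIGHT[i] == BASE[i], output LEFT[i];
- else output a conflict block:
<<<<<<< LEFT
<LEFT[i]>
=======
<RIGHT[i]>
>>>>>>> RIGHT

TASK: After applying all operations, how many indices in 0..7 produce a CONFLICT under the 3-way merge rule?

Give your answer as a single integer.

Final LEFT:  [india, charlie, bravo, foxtrot, juliet, juliet, delta, foxtrot]
Final RIGHT: [alpha, charlie, hotel, alpha, echo, echo, juliet, foxtrot]
i=0: L=india=BASE, R=alpha -> take RIGHT -> alpha
i=1: L=charlie R=charlie -> agree -> charlie
i=2: L=bravo=BASE, R=hotel -> take RIGHT -> hotel
i=3: L=foxtrot=BASE, R=alpha -> take RIGHT -> alpha
i=4: L=juliet=BASE, R=echo -> take RIGHT -> echo
i=5: L=juliet=BASE, R=echo -> take RIGHT -> echo
i=6: L=delta, R=juliet=BASE -> take LEFT -> delta
i=7: L=foxtrot R=foxtrot -> agree -> foxtrot
Conflict count: 0

Answer: 0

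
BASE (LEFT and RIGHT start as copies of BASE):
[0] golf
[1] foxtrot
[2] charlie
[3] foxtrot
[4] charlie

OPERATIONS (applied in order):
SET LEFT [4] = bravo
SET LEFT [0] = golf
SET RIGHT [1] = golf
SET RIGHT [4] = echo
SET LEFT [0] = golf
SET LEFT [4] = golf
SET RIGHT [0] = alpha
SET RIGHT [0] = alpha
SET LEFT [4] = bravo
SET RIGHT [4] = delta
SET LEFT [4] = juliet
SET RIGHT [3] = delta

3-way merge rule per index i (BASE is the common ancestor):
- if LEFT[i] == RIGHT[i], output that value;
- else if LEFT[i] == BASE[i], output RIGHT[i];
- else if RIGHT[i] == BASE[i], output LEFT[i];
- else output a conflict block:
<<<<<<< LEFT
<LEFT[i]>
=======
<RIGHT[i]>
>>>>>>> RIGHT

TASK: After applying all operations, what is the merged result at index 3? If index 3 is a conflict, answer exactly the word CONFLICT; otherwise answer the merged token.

Final LEFT:  [golf, foxtrot, charlie, foxtrot, juliet]
Final RIGHT: [alpha, golf, charlie, delta, delta]
i=0: L=golf=BASE, R=alpha -> take RIGHT -> alpha
i=1: L=foxtrot=BASE, R=golf -> take RIGHT -> golf
i=2: L=charlie R=charlie -> agree -> charlie
i=3: L=foxtrot=BASE, R=delta -> take RIGHT -> delta
i=4: BASE=charlie L=juliet R=delta all differ -> CONFLICT
Index 3 -> delta

Answer: delta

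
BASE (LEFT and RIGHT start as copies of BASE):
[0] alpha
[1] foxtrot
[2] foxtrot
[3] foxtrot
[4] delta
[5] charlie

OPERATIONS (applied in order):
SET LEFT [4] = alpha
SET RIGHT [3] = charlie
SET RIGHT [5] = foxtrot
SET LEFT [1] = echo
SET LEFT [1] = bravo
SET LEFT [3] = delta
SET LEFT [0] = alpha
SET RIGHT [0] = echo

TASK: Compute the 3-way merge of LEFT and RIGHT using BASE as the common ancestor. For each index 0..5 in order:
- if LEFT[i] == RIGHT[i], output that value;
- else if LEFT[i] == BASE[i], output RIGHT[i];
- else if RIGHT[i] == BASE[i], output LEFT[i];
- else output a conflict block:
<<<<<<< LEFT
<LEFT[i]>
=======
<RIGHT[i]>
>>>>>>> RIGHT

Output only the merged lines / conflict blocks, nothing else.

Answer: echo
bravo
foxtrot
<<<<<<< LEFT
delta
=======
charlie
>>>>>>> RIGHT
alpha
foxtrot

Derivation:
Final LEFT:  [alpha, bravo, foxtrot, delta, alpha, charlie]
Final RIGHT: [echo, foxtrot, foxtrot, charlie, delta, foxtrot]
i=0: L=alpha=BASE, R=echo -> take RIGHT -> echo
i=1: L=bravo, R=foxtrot=BASE -> take LEFT -> bravo
i=2: L=foxtrot R=foxtrot -> agree -> foxtrot
i=3: BASE=foxtrot L=delta R=charlie all differ -> CONFLICT
i=4: L=alpha, R=delta=BASE -> take LEFT -> alpha
i=5: L=charlie=BASE, R=foxtrot -> take RIGHT -> foxtrot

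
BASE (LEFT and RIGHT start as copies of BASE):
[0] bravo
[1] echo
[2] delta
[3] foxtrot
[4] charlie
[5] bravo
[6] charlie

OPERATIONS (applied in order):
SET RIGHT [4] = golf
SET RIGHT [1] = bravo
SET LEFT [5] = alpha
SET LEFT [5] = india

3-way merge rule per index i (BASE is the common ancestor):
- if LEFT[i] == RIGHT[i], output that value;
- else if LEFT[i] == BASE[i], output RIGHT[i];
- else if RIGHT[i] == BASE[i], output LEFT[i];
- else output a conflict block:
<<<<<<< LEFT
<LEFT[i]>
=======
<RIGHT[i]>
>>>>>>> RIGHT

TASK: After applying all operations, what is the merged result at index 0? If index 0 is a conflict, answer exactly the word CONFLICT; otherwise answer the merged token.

Final LEFT:  [bravo, echo, delta, foxtrot, charlie, india, charlie]
Final RIGHT: [bravo, bravo, delta, foxtrot, golf, bravo, charlie]
i=0: L=bravo R=bravo -> agree -> bravo
i=1: L=echo=BASE, R=bravo -> take RIGHT -> bravo
i=2: L=delta R=delta -> agree -> delta
i=3: L=foxtrot R=foxtrot -> agree -> foxtrot
i=4: L=charlie=BASE, R=golf -> take RIGHT -> golf
i=5: L=india, R=bravo=BASE -> take LEFT -> india
i=6: L=charlie R=charlie -> agree -> charlie
Index 0 -> bravo

Answer: bravo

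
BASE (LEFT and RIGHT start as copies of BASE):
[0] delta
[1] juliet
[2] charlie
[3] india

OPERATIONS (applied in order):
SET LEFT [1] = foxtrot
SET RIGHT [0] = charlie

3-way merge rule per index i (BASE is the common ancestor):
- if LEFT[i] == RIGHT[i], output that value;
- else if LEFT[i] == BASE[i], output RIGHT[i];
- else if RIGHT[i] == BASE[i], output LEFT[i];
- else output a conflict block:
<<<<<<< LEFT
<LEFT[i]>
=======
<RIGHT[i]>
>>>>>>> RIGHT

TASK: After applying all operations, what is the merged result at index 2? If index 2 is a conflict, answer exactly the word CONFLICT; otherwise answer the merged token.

Final LEFT:  [delta, foxtrot, charlie, india]
Final RIGHT: [charlie, juliet, charlie, india]
i=0: L=delta=BASE, R=charlie -> take RIGHT -> charlie
i=1: L=foxtrot, R=juliet=BASE -> take LEFT -> foxtrot
i=2: L=charlie R=charlie -> agree -> charlie
i=3: L=india R=india -> agree -> india
Index 2 -> charlie

Answer: charlie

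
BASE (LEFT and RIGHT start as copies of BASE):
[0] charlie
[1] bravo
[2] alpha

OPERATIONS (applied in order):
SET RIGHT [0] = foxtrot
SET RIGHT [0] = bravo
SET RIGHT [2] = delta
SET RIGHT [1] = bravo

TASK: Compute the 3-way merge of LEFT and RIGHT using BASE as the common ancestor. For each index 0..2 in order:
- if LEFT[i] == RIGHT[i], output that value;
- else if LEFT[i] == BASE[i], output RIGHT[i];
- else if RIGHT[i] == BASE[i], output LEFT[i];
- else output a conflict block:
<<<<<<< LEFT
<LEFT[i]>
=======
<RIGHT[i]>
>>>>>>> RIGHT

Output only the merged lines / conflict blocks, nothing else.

Answer: bravo
bravo
delta

Derivation:
Final LEFT:  [charlie, bravo, alpha]
Final RIGHT: [bravo, bravo, delta]
i=0: L=charlie=BASE, R=bravo -> take RIGHT -> bravo
i=1: L=bravo R=bravo -> agree -> bravo
i=2: L=alpha=BASE, R=delta -> take RIGHT -> delta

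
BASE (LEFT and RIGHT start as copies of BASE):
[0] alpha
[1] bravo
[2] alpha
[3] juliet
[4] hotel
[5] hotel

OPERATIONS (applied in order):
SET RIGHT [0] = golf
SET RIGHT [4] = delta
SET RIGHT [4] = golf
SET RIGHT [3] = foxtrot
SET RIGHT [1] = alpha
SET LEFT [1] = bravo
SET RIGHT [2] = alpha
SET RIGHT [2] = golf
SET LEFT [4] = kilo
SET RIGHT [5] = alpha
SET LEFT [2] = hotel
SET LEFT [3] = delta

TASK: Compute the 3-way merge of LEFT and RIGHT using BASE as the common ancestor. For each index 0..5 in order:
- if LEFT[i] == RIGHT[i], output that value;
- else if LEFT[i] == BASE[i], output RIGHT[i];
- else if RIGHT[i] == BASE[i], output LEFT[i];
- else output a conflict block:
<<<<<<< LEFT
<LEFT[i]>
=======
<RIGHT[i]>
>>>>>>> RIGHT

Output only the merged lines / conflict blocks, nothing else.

Final LEFT:  [alpha, bravo, hotel, delta, kilo, hotel]
Final RIGHT: [golf, alpha, golf, foxtrot, golf, alpha]
i=0: L=alpha=BASE, R=golf -> take RIGHT -> golf
i=1: L=bravo=BASE, R=alpha -> take RIGHT -> alpha
i=2: BASE=alpha L=hotel R=golf all differ -> CONFLICT
i=3: BASE=juliet L=delta R=foxtrot all differ -> CONFLICT
i=4: BASE=hotel L=kilo R=golf all differ -> CONFLICT
i=5: L=hotel=BASE, R=alpha -> take RIGHT -> alpha

Answer: golf
alpha
<<<<<<< LEFT
hotel
=======
golf
>>>>>>> RIGHT
<<<<<<< LEFT
delta
=======
foxtrot
>>>>>>> RIGHT
<<<<<<< LEFT
kilo
=======
golf
>>>>>>> RIGHT
alpha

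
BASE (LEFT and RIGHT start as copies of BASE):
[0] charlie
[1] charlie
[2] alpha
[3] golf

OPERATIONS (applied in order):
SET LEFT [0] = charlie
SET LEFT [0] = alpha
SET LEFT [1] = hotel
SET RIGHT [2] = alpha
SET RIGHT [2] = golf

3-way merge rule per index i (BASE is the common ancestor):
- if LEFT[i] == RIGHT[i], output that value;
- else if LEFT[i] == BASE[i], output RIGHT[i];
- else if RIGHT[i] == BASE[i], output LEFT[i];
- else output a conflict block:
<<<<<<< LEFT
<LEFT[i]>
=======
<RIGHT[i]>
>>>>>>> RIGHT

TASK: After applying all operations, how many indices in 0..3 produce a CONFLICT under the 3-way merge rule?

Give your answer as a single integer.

Answer: 0

Derivation:
Final LEFT:  [alpha, hotel, alpha, golf]
Final RIGHT: [charlie, charlie, golf, golf]
i=0: L=alpha, R=charlie=BASE -> take LEFT -> alpha
i=1: L=hotel, R=charlie=BASE -> take LEFT -> hotel
i=2: L=alpha=BASE, R=golf -> take RIGHT -> golf
i=3: L=golf R=golf -> agree -> golf
Conflict count: 0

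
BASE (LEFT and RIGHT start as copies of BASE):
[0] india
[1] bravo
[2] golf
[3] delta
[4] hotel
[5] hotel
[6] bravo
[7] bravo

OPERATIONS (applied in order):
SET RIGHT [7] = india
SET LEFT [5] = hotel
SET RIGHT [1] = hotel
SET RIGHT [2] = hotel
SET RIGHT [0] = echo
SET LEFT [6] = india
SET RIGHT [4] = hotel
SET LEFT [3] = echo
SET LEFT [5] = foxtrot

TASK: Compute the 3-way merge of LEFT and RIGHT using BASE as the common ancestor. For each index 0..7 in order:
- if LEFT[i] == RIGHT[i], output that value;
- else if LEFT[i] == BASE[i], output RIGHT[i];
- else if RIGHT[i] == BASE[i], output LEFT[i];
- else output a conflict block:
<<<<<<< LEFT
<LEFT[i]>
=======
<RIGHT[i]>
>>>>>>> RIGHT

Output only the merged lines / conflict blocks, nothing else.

Answer: echo
hotel
hotel
echo
hotel
foxtrot
india
india

Derivation:
Final LEFT:  [india, bravo, golf, echo, hotel, foxtrot, india, bravo]
Final RIGHT: [echo, hotel, hotel, delta, hotel, hotel, bravo, india]
i=0: L=india=BASE, R=echo -> take RIGHT -> echo
i=1: L=bravo=BASE, R=hotel -> take RIGHT -> hotel
i=2: L=golf=BASE, R=hotel -> take RIGHT -> hotel
i=3: L=echo, R=delta=BASE -> take LEFT -> echo
i=4: L=hotel R=hotel -> agree -> hotel
i=5: L=foxtrot, R=hotel=BASE -> take LEFT -> foxtrot
i=6: L=india, R=bravo=BASE -> take LEFT -> india
i=7: L=bravo=BASE, R=india -> take RIGHT -> india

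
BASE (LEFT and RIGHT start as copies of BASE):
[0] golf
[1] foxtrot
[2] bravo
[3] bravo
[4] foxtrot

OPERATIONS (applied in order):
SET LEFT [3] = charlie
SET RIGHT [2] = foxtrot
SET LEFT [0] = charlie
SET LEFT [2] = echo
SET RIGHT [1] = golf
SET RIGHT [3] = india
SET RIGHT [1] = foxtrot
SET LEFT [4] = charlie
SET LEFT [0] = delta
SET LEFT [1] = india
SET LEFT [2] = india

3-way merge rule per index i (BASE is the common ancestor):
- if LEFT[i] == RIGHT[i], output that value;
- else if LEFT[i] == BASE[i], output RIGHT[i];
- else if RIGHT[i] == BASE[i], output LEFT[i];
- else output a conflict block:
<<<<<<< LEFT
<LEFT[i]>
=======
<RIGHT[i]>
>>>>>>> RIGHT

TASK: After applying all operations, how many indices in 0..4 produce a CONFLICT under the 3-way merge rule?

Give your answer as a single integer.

Answer: 2

Derivation:
Final LEFT:  [delta, india, india, charlie, charlie]
Final RIGHT: [golf, foxtrot, foxtrot, india, foxtrot]
i=0: L=delta, R=golf=BASE -> take LEFT -> delta
i=1: L=india, R=foxtrot=BASE -> take LEFT -> india
i=2: BASE=bravo L=india R=foxtrot all differ -> CONFLICT
i=3: BASE=bravo L=charlie R=india all differ -> CONFLICT
i=4: L=charlie, R=foxtrot=BASE -> take LEFT -> charlie
Conflict count: 2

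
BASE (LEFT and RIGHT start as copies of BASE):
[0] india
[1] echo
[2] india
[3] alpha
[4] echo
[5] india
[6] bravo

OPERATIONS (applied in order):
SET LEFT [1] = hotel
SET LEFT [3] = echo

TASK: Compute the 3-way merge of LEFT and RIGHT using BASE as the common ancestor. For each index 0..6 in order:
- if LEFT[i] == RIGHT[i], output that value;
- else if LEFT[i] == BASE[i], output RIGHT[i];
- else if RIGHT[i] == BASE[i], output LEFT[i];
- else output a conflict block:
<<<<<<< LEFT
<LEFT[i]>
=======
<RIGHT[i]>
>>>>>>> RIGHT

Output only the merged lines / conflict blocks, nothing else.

Final LEFT:  [india, hotel, india, echo, echo, india, bravo]
Final RIGHT: [india, echo, india, alpha, echo, india, bravo]
i=0: L=india R=india -> agree -> india
i=1: L=hotel, R=echo=BASE -> take LEFT -> hotel
i=2: L=india R=india -> agree -> india
i=3: L=echo, R=alpha=BASE -> take LEFT -> echo
i=4: L=echo R=echo -> agree -> echo
i=5: L=india R=india -> agree -> india
i=6: L=bravo R=bravo -> agree -> bravo

Answer: india
hotel
india
echo
echo
india
bravo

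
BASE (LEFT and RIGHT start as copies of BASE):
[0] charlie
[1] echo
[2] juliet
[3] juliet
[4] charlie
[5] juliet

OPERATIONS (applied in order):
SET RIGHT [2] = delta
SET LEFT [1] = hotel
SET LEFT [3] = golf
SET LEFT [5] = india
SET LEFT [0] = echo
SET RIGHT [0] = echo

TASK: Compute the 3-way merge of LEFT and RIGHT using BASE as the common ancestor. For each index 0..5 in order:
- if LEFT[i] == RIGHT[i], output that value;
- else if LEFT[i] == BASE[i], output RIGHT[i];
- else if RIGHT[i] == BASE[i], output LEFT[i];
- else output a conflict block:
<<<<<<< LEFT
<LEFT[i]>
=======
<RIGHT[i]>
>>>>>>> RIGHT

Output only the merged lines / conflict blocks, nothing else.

Final LEFT:  [echo, hotel, juliet, golf, charlie, india]
Final RIGHT: [echo, echo, delta, juliet, charlie, juliet]
i=0: L=echo R=echo -> agree -> echo
i=1: L=hotel, R=echo=BASE -> take LEFT -> hotel
i=2: L=juliet=BASE, R=delta -> take RIGHT -> delta
i=3: L=golf, R=juliet=BASE -> take LEFT -> golf
i=4: L=charlie R=charlie -> agree -> charlie
i=5: L=india, R=juliet=BASE -> take LEFT -> india

Answer: echo
hotel
delta
golf
charlie
india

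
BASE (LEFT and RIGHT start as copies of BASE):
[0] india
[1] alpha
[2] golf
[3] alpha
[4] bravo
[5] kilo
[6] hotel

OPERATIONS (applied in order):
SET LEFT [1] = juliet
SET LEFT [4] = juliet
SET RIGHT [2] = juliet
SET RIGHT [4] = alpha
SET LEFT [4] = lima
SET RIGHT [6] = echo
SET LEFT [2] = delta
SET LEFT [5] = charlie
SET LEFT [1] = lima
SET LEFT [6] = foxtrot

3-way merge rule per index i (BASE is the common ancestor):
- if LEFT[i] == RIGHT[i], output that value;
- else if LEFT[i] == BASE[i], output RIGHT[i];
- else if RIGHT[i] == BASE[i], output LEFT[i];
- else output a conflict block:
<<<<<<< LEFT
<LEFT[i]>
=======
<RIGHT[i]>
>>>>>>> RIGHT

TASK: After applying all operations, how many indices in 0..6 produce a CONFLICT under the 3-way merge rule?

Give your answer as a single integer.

Final LEFT:  [india, lima, delta, alpha, lima, charlie, foxtrot]
Final RIGHT: [india, alpha, juliet, alpha, alpha, kilo, echo]
i=0: L=india R=india -> agree -> india
i=1: L=lima, R=alpha=BASE -> take LEFT -> lima
i=2: BASE=golf L=delta R=juliet all differ -> CONFLICT
i=3: L=alpha R=alpha -> agree -> alpha
i=4: BASE=bravo L=lima R=alpha all differ -> CONFLICT
i=5: L=charlie, R=kilo=BASE -> take LEFT -> charlie
i=6: BASE=hotel L=foxtrot R=echo all differ -> CONFLICT
Conflict count: 3

Answer: 3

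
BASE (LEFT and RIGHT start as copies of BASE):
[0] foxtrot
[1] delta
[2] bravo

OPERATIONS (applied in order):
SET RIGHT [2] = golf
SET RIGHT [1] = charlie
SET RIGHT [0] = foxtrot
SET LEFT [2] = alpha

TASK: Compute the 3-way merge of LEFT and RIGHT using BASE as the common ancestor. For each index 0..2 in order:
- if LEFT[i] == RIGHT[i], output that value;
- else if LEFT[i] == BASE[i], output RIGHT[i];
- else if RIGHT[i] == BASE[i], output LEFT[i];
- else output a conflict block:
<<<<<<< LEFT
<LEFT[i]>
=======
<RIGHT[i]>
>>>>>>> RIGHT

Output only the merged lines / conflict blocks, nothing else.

Final LEFT:  [foxtrot, delta, alpha]
Final RIGHT: [foxtrot, charlie, golf]
i=0: L=foxtrot R=foxtrot -> agree -> foxtrot
i=1: L=delta=BASE, R=charlie -> take RIGHT -> charlie
i=2: BASE=bravo L=alpha R=golf all differ -> CONFLICT

Answer: foxtrot
charlie
<<<<<<< LEFT
alpha
=======
golf
>>>>>>> RIGHT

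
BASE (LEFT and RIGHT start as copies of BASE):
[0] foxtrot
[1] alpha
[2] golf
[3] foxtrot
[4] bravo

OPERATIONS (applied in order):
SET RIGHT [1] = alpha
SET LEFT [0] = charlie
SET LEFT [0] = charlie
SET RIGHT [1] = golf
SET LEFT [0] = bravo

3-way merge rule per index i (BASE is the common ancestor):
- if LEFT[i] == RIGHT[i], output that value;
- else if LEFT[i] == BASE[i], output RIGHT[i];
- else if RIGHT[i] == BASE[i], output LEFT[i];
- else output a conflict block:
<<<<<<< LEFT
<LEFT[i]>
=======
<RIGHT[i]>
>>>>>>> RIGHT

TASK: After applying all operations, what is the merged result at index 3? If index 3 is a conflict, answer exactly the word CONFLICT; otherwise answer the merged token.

Final LEFT:  [bravo, alpha, golf, foxtrot, bravo]
Final RIGHT: [foxtrot, golf, golf, foxtrot, bravo]
i=0: L=bravo, R=foxtrot=BASE -> take LEFT -> bravo
i=1: L=alpha=BASE, R=golf -> take RIGHT -> golf
i=2: L=golf R=golf -> agree -> golf
i=3: L=foxtrot R=foxtrot -> agree -> foxtrot
i=4: L=bravo R=bravo -> agree -> bravo
Index 3 -> foxtrot

Answer: foxtrot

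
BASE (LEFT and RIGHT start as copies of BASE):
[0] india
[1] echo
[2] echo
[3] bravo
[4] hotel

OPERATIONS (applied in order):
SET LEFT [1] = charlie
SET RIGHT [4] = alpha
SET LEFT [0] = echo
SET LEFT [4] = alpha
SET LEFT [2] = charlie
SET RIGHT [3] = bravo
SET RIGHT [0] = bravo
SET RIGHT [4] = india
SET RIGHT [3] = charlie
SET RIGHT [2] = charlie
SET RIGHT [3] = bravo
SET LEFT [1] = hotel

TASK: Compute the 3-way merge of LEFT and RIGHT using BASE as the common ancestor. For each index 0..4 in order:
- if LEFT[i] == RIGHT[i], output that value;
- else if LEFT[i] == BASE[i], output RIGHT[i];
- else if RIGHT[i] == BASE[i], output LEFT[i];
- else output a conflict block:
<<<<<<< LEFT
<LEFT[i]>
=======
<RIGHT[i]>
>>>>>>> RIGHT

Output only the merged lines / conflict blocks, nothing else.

Answer: <<<<<<< LEFT
echo
=======
bravo
>>>>>>> RIGHT
hotel
charlie
bravo
<<<<<<< LEFT
alpha
=======
india
>>>>>>> RIGHT

Derivation:
Final LEFT:  [echo, hotel, charlie, bravo, alpha]
Final RIGHT: [bravo, echo, charlie, bravo, india]
i=0: BASE=india L=echo R=bravo all differ -> CONFLICT
i=1: L=hotel, R=echo=BASE -> take LEFT -> hotel
i=2: L=charlie R=charlie -> agree -> charlie
i=3: L=bravo R=bravo -> agree -> bravo
i=4: BASE=hotel L=alpha R=india all differ -> CONFLICT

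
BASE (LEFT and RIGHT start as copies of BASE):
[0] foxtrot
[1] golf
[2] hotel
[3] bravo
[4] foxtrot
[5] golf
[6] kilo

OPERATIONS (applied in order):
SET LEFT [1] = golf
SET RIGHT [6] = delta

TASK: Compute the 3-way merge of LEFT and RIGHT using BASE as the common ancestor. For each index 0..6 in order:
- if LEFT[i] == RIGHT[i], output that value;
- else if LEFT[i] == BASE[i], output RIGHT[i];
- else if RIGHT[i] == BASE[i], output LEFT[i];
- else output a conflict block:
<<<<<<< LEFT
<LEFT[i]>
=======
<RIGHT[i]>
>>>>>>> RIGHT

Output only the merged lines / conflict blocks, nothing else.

Final LEFT:  [foxtrot, golf, hotel, bravo, foxtrot, golf, kilo]
Final RIGHT: [foxtrot, golf, hotel, bravo, foxtrot, golf, delta]
i=0: L=foxtrot R=foxtrot -> agree -> foxtrot
i=1: L=golf R=golf -> agree -> golf
i=2: L=hotel R=hotel -> agree -> hotel
i=3: L=bravo R=bravo -> agree -> bravo
i=4: L=foxtrot R=foxtrot -> agree -> foxtrot
i=5: L=golf R=golf -> agree -> golf
i=6: L=kilo=BASE, R=delta -> take RIGHT -> delta

Answer: foxtrot
golf
hotel
bravo
foxtrot
golf
delta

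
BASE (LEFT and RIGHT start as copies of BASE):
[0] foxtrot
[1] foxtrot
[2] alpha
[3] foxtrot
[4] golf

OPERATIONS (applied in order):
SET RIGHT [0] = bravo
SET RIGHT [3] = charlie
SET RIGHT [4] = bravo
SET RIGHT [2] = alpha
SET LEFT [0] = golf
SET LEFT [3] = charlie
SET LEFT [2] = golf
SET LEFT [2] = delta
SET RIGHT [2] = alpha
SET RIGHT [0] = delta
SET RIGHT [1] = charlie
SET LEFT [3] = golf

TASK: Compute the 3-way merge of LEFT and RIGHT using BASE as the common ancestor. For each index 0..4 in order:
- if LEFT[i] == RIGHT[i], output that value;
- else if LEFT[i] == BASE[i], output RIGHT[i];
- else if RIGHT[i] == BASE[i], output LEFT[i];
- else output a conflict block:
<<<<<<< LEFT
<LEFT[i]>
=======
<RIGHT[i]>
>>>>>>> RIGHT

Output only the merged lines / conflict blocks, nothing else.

Final LEFT:  [golf, foxtrot, delta, golf, golf]
Final RIGHT: [delta, charlie, alpha, charlie, bravo]
i=0: BASE=foxtrot L=golf R=delta all differ -> CONFLICT
i=1: L=foxtrot=BASE, R=charlie -> take RIGHT -> charlie
i=2: L=delta, R=alpha=BASE -> take LEFT -> delta
i=3: BASE=foxtrot L=golf R=charlie all differ -> CONFLICT
i=4: L=golf=BASE, R=bravo -> take RIGHT -> bravo

Answer: <<<<<<< LEFT
golf
=======
delta
>>>>>>> RIGHT
charlie
delta
<<<<<<< LEFT
golf
=======
charlie
>>>>>>> RIGHT
bravo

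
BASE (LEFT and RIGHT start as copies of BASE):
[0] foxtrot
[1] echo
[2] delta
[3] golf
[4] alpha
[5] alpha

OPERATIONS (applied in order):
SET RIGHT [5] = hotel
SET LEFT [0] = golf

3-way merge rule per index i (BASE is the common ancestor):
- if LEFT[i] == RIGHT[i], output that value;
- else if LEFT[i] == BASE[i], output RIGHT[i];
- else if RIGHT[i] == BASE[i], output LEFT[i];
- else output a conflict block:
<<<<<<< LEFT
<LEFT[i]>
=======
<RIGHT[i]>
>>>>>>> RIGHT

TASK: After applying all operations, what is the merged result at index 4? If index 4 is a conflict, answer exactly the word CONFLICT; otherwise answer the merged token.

Final LEFT:  [golf, echo, delta, golf, alpha, alpha]
Final RIGHT: [foxtrot, echo, delta, golf, alpha, hotel]
i=0: L=golf, R=foxtrot=BASE -> take LEFT -> golf
i=1: L=echo R=echo -> agree -> echo
i=2: L=delta R=delta -> agree -> delta
i=3: L=golf R=golf -> agree -> golf
i=4: L=alpha R=alpha -> agree -> alpha
i=5: L=alpha=BASE, R=hotel -> take RIGHT -> hotel
Index 4 -> alpha

Answer: alpha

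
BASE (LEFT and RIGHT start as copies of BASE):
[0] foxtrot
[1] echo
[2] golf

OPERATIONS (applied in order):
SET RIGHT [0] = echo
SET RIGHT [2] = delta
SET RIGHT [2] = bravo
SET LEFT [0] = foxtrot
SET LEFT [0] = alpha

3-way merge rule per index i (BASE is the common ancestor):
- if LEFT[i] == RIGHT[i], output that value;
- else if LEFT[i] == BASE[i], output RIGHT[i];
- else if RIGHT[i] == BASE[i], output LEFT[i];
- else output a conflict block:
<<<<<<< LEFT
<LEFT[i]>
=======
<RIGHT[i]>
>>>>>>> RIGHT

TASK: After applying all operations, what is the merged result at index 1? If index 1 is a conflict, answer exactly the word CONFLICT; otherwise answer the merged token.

Answer: echo

Derivation:
Final LEFT:  [alpha, echo, golf]
Final RIGHT: [echo, echo, bravo]
i=0: BASE=foxtrot L=alpha R=echo all differ -> CONFLICT
i=1: L=echo R=echo -> agree -> echo
i=2: L=golf=BASE, R=bravo -> take RIGHT -> bravo
Index 1 -> echo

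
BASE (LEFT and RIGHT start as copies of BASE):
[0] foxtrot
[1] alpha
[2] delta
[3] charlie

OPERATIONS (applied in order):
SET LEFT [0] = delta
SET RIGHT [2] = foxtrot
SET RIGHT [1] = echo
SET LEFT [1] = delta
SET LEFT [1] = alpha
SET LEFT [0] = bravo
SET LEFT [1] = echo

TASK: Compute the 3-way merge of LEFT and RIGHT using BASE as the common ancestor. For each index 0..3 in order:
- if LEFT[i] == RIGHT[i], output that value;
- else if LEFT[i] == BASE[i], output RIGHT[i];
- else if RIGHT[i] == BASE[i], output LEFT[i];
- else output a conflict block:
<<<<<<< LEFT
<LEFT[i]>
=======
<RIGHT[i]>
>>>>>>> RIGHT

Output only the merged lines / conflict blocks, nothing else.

Final LEFT:  [bravo, echo, delta, charlie]
Final RIGHT: [foxtrot, echo, foxtrot, charlie]
i=0: L=bravo, R=foxtrot=BASE -> take LEFT -> bravo
i=1: L=echo R=echo -> agree -> echo
i=2: L=delta=BASE, R=foxtrot -> take RIGHT -> foxtrot
i=3: L=charlie R=charlie -> agree -> charlie

Answer: bravo
echo
foxtrot
charlie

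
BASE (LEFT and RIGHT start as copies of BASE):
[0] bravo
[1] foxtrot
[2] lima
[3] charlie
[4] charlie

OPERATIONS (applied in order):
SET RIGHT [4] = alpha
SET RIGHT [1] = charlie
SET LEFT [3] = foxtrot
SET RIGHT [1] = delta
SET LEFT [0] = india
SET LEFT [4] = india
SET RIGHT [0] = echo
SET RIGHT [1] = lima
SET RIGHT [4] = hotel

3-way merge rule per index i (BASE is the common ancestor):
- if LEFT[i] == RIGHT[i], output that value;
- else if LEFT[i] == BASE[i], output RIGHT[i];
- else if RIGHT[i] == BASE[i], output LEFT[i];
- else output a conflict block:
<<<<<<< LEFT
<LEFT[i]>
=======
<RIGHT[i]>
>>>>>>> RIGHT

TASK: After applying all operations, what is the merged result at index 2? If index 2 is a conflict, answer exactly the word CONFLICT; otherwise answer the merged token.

Answer: lima

Derivation:
Final LEFT:  [india, foxtrot, lima, foxtrot, india]
Final RIGHT: [echo, lima, lima, charlie, hotel]
i=0: BASE=bravo L=india R=echo all differ -> CONFLICT
i=1: L=foxtrot=BASE, R=lima -> take RIGHT -> lima
i=2: L=lima R=lima -> agree -> lima
i=3: L=foxtrot, R=charlie=BASE -> take LEFT -> foxtrot
i=4: BASE=charlie L=india R=hotel all differ -> CONFLICT
Index 2 -> lima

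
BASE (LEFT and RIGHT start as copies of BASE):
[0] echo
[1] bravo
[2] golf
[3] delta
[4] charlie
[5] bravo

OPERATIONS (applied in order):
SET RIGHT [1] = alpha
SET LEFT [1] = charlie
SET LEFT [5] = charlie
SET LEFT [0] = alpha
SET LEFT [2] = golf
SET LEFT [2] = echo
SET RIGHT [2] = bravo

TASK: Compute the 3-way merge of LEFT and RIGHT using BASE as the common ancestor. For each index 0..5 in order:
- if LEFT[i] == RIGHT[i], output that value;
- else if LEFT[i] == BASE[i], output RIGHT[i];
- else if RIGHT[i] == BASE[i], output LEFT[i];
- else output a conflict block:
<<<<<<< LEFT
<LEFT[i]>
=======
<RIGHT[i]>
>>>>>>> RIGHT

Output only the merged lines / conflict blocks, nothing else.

Answer: alpha
<<<<<<< LEFT
charlie
=======
alpha
>>>>>>> RIGHT
<<<<<<< LEFT
echo
=======
bravo
>>>>>>> RIGHT
delta
charlie
charlie

Derivation:
Final LEFT:  [alpha, charlie, echo, delta, charlie, charlie]
Final RIGHT: [echo, alpha, bravo, delta, charlie, bravo]
i=0: L=alpha, R=echo=BASE -> take LEFT -> alpha
i=1: BASE=bravo L=charlie R=alpha all differ -> CONFLICT
i=2: BASE=golf L=echo R=bravo all differ -> CONFLICT
i=3: L=delta R=delta -> agree -> delta
i=4: L=charlie R=charlie -> agree -> charlie
i=5: L=charlie, R=bravo=BASE -> take LEFT -> charlie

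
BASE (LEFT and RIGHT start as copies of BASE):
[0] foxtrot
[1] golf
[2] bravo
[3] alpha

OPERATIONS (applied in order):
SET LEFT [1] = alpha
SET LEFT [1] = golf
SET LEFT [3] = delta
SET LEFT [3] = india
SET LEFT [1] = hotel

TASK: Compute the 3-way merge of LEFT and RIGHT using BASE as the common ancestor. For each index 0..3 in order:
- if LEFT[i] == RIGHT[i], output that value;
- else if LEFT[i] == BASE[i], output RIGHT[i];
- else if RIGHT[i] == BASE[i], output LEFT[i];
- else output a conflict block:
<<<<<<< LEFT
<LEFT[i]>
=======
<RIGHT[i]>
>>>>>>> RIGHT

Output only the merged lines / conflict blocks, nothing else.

Answer: foxtrot
hotel
bravo
india

Derivation:
Final LEFT:  [foxtrot, hotel, bravo, india]
Final RIGHT: [foxtrot, golf, bravo, alpha]
i=0: L=foxtrot R=foxtrot -> agree -> foxtrot
i=1: L=hotel, R=golf=BASE -> take LEFT -> hotel
i=2: L=bravo R=bravo -> agree -> bravo
i=3: L=india, R=alpha=BASE -> take LEFT -> india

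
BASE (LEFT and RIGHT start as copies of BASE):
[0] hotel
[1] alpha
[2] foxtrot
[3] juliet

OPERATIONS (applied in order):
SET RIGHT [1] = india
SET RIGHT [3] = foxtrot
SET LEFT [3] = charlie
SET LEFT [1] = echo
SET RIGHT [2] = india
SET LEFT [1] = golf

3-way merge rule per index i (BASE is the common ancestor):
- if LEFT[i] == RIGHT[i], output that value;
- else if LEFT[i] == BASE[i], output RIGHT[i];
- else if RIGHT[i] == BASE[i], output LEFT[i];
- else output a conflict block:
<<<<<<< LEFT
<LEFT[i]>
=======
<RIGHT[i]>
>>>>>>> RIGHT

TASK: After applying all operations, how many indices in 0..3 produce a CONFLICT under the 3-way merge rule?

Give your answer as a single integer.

Answer: 2

Derivation:
Final LEFT:  [hotel, golf, foxtrot, charlie]
Final RIGHT: [hotel, india, india, foxtrot]
i=0: L=hotel R=hotel -> agree -> hotel
i=1: BASE=alpha L=golf R=india all differ -> CONFLICT
i=2: L=foxtrot=BASE, R=india -> take RIGHT -> india
i=3: BASE=juliet L=charlie R=foxtrot all differ -> CONFLICT
Conflict count: 2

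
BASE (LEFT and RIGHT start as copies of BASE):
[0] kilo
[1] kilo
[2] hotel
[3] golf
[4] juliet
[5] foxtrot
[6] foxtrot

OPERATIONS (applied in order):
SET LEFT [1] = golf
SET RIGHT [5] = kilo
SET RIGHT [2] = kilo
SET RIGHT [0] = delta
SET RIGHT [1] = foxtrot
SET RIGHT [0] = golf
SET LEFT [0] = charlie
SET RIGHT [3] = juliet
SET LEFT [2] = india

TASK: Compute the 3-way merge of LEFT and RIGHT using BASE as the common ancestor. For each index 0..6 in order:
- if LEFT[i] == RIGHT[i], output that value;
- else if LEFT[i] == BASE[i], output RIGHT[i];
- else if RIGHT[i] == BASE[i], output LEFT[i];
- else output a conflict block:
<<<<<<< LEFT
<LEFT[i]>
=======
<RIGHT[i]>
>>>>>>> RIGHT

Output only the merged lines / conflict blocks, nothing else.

Answer: <<<<<<< LEFT
charlie
=======
golf
>>>>>>> RIGHT
<<<<<<< LEFT
golf
=======
foxtrot
>>>>>>> RIGHT
<<<<<<< LEFT
india
=======
kilo
>>>>>>> RIGHT
juliet
juliet
kilo
foxtrot

Derivation:
Final LEFT:  [charlie, golf, india, golf, juliet, foxtrot, foxtrot]
Final RIGHT: [golf, foxtrot, kilo, juliet, juliet, kilo, foxtrot]
i=0: BASE=kilo L=charlie R=golf all differ -> CONFLICT
i=1: BASE=kilo L=golf R=foxtrot all differ -> CONFLICT
i=2: BASE=hotel L=india R=kilo all differ -> CONFLICT
i=3: L=golf=BASE, R=juliet -> take RIGHT -> juliet
i=4: L=juliet R=juliet -> agree -> juliet
i=5: L=foxtrot=BASE, R=kilo -> take RIGHT -> kilo
i=6: L=foxtrot R=foxtrot -> agree -> foxtrot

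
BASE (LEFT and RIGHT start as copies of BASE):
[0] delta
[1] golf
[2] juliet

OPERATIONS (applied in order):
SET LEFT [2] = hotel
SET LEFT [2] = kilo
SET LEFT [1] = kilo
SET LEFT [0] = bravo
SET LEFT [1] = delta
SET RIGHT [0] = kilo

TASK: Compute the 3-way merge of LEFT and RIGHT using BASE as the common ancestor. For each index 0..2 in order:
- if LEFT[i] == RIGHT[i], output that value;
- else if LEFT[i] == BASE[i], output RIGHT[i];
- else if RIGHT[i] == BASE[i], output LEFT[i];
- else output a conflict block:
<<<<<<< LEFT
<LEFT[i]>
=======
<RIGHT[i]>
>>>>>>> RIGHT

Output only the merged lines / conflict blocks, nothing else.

Final LEFT:  [bravo, delta, kilo]
Final RIGHT: [kilo, golf, juliet]
i=0: BASE=delta L=bravo R=kilo all differ -> CONFLICT
i=1: L=delta, R=golf=BASE -> take LEFT -> delta
i=2: L=kilo, R=juliet=BASE -> take LEFT -> kilo

Answer: <<<<<<< LEFT
bravo
=======
kilo
>>>>>>> RIGHT
delta
kilo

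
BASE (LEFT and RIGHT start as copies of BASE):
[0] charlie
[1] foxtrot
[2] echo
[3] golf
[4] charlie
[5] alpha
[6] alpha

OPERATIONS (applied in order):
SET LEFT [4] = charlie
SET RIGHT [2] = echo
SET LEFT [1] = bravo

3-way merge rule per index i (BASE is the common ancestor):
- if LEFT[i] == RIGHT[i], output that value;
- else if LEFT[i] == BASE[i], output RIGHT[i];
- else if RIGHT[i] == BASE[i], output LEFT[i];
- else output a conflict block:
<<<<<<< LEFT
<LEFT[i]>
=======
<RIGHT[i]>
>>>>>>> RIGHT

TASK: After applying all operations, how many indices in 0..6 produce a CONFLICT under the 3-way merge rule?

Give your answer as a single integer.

Final LEFT:  [charlie, bravo, echo, golf, charlie, alpha, alpha]
Final RIGHT: [charlie, foxtrot, echo, golf, charlie, alpha, alpha]
i=0: L=charlie R=charlie -> agree -> charlie
i=1: L=bravo, R=foxtrot=BASE -> take LEFT -> bravo
i=2: L=echo R=echo -> agree -> echo
i=3: L=golf R=golf -> agree -> golf
i=4: L=charlie R=charlie -> agree -> charlie
i=5: L=alpha R=alpha -> agree -> alpha
i=6: L=alpha R=alpha -> agree -> alpha
Conflict count: 0

Answer: 0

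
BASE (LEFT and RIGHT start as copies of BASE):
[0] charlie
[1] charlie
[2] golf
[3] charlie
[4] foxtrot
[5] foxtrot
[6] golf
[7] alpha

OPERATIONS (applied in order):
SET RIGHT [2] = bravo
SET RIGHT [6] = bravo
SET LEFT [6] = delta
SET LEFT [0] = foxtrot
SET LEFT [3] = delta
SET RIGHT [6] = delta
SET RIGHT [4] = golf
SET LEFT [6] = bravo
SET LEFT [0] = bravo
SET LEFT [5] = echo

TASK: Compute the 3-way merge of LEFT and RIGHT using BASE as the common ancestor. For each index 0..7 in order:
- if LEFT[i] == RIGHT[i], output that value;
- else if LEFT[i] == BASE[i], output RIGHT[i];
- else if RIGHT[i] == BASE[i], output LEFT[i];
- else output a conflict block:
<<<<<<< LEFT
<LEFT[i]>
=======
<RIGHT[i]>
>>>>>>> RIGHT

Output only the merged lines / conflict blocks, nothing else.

Final LEFT:  [bravo, charlie, golf, delta, foxtrot, echo, bravo, alpha]
Final RIGHT: [charlie, charlie, bravo, charlie, golf, foxtrot, delta, alpha]
i=0: L=bravo, R=charlie=BASE -> take LEFT -> bravo
i=1: L=charlie R=charlie -> agree -> charlie
i=2: L=golf=BASE, R=bravo -> take RIGHT -> bravo
i=3: L=delta, R=charlie=BASE -> take LEFT -> delta
i=4: L=foxtrot=BASE, R=golf -> take RIGHT -> golf
i=5: L=echo, R=foxtrot=BASE -> take LEFT -> echo
i=6: BASE=golf L=bravo R=delta all differ -> CONFLICT
i=7: L=alpha R=alpha -> agree -> alpha

Answer: bravo
charlie
bravo
delta
golf
echo
<<<<<<< LEFT
bravo
=======
delta
>>>>>>> RIGHT
alpha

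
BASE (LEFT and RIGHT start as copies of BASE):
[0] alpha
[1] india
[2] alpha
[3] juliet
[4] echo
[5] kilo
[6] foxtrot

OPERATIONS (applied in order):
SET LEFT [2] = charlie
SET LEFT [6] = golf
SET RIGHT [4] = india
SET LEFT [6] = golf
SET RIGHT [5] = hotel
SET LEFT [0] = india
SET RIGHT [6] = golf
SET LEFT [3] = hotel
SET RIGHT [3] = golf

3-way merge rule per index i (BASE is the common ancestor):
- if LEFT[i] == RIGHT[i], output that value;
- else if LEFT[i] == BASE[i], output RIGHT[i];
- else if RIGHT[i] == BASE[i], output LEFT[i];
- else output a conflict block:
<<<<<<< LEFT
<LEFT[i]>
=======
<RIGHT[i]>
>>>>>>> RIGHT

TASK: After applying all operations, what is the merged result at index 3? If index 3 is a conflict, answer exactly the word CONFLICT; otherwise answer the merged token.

Answer: CONFLICT

Derivation:
Final LEFT:  [india, india, charlie, hotel, echo, kilo, golf]
Final RIGHT: [alpha, india, alpha, golf, india, hotel, golf]
i=0: L=india, R=alpha=BASE -> take LEFT -> india
i=1: L=india R=india -> agree -> india
i=2: L=charlie, R=alpha=BASE -> take LEFT -> charlie
i=3: BASE=juliet L=hotel R=golf all differ -> CONFLICT
i=4: L=echo=BASE, R=india -> take RIGHT -> india
i=5: L=kilo=BASE, R=hotel -> take RIGHT -> hotel
i=6: L=golf R=golf -> agree -> golf
Index 3 -> CONFLICT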